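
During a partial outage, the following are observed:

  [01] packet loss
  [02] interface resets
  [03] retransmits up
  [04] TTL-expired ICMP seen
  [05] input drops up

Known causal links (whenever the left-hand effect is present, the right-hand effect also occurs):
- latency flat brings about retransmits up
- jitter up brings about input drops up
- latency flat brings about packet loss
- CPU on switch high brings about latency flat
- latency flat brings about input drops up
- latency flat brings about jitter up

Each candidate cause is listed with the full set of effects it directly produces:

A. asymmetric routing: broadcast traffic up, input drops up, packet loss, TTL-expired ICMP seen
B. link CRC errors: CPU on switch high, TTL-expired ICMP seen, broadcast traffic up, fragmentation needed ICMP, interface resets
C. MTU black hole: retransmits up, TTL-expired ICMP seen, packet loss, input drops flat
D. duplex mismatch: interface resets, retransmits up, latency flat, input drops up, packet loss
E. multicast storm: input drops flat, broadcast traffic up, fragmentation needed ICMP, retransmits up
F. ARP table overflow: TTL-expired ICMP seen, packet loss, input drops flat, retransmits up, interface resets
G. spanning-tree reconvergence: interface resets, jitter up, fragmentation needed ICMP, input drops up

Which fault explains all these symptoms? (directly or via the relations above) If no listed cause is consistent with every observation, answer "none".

Per-candidate check:
(A) asymmetric routing — packet loss +; interface resets -; retransmits up -; TTL-expired ICMP seen +; input drops up +
(B) link CRC errors — packet loss + (by CPU on switch high → latency flat → packet loss); interface resets +; retransmits up + (by CPU on switch high → latency flat → retransmits up); TTL-expired ICMP seen +; input drops up + (by CPU on switch high → latency flat → input drops up)
(C) MTU black hole — packet loss +; interface resets -; retransmits up +; TTL-expired ICMP seen +; input drops up -
(D) duplex mismatch — does not account for TTL-expired ICMP seen
(E) multicast storm — packet loss -; interface resets -; retransmits up +; TTL-expired ICMP seen -; input drops up -
(F) ARP table overflow — fails on input drops up (predicts input drops flat, not input drops up)
(G) spanning-tree reconvergence — packet loss -; interface resets +; retransmits up -; TTL-expired ICMP seen -; input drops up +
(B) is the only candidate with no mismatches.

B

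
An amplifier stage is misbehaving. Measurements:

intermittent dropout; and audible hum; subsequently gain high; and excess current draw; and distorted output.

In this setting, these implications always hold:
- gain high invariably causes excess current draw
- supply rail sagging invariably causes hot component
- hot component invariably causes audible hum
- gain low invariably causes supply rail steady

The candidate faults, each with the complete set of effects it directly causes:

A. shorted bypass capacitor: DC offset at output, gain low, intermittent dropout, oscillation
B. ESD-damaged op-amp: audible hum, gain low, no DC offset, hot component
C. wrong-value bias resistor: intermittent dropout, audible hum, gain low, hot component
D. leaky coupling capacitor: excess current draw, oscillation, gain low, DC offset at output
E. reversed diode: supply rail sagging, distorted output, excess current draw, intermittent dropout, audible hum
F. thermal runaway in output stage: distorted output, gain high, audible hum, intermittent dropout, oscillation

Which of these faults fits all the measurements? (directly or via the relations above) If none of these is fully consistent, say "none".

F

Per-candidate check:
(A) shorted bypass capacitor — fails on audible hum, gain high, excess current draw, distorted output (predicts gain low, not gain high)
(B) ESD-damaged op-amp — intermittent dropout -; audible hum +; gain high -; excess current draw -; distorted output -
(C) wrong-value bias resistor — fails on gain high, excess current draw, distorted output (predicts gain low, not gain high)
(D) leaky coupling capacitor — fails on intermittent dropout, audible hum, gain high, distorted output (predicts gain low, not gain high)
(E) reversed diode — does not account for gain high
(F) thermal runaway in output stage — intermittent dropout +; audible hum +; gain high +; excess current draw + (via gain high → excess current draw); distorted output +
(F) alone accounts for all the evidence.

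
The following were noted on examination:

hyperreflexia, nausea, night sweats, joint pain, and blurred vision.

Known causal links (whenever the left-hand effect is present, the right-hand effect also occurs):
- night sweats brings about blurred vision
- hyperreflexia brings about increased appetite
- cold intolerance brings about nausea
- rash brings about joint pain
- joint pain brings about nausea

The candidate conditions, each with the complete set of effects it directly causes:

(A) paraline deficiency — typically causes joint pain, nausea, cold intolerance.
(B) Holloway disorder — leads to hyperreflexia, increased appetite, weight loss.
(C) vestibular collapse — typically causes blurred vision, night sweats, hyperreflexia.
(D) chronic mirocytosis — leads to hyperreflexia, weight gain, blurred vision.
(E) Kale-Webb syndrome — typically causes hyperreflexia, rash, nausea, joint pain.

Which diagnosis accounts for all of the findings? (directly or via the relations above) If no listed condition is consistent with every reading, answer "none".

For each candidate, compare predicted effects to what was observed:
(A) paraline deficiency — does not account for hyperreflexia, night sweats, blurred vision
(B) Holloway disorder — does not account for nausea, night sweats, joint pain, blurred vision
(C) vestibular collapse — hyperreflexia match; nausea miss; night sweats match; joint pain miss; blurred vision match
(D) chronic mirocytosis — does not account for nausea, night sweats, joint pain
(E) Kale-Webb syndrome — hyperreflexia match; nausea match; night sweats miss; joint pain match; blurred vision miss
None of the listed candidates fits everything.

none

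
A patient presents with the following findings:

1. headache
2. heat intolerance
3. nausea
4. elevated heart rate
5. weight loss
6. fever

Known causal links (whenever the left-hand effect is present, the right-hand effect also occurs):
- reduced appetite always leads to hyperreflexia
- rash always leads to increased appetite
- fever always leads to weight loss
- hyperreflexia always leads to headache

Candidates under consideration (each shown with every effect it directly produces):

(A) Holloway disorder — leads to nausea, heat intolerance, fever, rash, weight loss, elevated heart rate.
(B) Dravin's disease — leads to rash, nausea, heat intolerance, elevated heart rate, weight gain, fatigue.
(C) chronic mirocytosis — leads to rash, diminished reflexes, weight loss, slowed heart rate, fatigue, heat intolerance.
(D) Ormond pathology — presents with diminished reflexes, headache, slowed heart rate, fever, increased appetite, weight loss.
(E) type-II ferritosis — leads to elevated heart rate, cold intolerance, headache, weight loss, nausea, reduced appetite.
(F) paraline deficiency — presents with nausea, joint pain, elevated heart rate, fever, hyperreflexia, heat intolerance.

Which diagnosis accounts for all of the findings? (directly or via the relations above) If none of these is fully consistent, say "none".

F

Checking each candidate against the observations:
(A) Holloway disorder — headache -; heat intolerance +; nausea +; elevated heart rate +; weight loss +; fever +
(B) Dravin's disease — headache -; heat intolerance +; nausea +; elevated heart rate +; weight loss -; fever -
(C) chronic mirocytosis — fails on headache, nausea, elevated heart rate, fever (predicts slowed heart rate, not elevated heart rate)
(D) Ormond pathology — headache +; heat intolerance -; nausea -; elevated heart rate -; weight loss +; fever +
(E) type-II ferritosis — headache +; heat intolerance -; nausea +; elevated heart rate +; weight loss +; fever -
(F) paraline deficiency — accounts for every observation (headache by hyperreflexia → headache)
(F) alone accounts for all the evidence.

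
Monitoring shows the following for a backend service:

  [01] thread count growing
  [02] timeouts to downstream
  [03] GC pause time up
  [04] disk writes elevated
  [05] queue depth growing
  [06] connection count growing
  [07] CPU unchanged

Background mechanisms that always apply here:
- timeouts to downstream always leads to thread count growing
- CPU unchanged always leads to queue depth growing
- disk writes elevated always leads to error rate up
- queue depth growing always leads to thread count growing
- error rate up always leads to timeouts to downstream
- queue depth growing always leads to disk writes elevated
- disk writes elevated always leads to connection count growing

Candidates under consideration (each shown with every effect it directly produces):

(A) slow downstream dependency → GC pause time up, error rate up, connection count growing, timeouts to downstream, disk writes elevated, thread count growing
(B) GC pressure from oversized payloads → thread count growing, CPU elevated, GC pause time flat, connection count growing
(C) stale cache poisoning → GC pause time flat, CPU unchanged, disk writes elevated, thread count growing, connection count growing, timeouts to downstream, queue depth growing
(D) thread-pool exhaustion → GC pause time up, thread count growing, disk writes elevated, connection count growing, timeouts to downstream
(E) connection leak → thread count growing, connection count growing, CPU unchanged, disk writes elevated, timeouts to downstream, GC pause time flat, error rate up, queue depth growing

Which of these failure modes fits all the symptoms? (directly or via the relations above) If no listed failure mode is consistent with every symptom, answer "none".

For each candidate, compare predicted effects to what was observed:
(A) slow downstream dependency — does not account for queue depth growing, CPU unchanged
(B) GC pressure from oversized payloads — thread count growing ✓; timeouts to downstream ✗; GC pause time up ✗; disk writes elevated ✗; queue depth growing ✗; connection count growing ✓; CPU unchanged ✗
(C) stale cache poisoning — thread count growing ✓; timeouts to downstream ✓; GC pause time up ✗; disk writes elevated ✓; queue depth growing ✓; connection count growing ✓; CPU unchanged ✓
(D) thread-pool exhaustion — thread count growing ✓; timeouts to downstream ✓; GC pause time up ✓; disk writes elevated ✓; queue depth growing ✗; connection count growing ✓; CPU unchanged ✗
(E) connection leak — thread count growing ✓; timeouts to downstream ✓; GC pause time up ✗; disk writes elevated ✓; queue depth growing ✓; connection count growing ✓; CPU unchanged ✓
No candidate is consistent with all observations.

none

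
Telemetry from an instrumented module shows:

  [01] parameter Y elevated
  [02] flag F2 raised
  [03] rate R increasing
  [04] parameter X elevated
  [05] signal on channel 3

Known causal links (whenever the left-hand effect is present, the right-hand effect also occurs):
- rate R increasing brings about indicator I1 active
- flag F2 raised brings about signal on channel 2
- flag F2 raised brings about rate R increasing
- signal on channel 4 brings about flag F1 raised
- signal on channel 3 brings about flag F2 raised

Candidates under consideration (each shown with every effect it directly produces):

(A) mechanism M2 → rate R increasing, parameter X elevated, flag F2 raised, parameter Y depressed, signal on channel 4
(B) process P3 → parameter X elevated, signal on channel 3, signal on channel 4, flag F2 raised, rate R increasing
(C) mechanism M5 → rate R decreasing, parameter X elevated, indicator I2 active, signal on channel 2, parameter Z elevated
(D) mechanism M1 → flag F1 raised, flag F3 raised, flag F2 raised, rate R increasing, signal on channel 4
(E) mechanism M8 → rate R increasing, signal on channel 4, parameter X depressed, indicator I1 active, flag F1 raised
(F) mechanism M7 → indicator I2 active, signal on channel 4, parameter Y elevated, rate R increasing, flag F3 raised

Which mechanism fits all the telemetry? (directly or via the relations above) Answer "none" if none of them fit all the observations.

Testing each hypothesis:
(A) mechanism M2 — fails on parameter Y elevated, signal on channel 3 (predicts parameter Y depressed, not parameter Y elevated)
(B) process P3 — does not account for parameter Y elevated
(C) mechanism M5 — parameter Y elevated NO; flag F2 raised NO; rate R increasing NO; parameter X elevated yes; signal on channel 3 NO
(D) mechanism M1 — parameter Y elevated NO; flag F2 raised yes; rate R increasing yes; parameter X elevated NO; signal on channel 3 NO
(E) mechanism M8 — parameter Y elevated NO; flag F2 raised NO; rate R increasing yes; parameter X elevated NO; signal on channel 3 NO
(F) mechanism M7 — does not account for flag F2 raised, parameter X elevated, signal on channel 3
No candidate is consistent with all observations.

none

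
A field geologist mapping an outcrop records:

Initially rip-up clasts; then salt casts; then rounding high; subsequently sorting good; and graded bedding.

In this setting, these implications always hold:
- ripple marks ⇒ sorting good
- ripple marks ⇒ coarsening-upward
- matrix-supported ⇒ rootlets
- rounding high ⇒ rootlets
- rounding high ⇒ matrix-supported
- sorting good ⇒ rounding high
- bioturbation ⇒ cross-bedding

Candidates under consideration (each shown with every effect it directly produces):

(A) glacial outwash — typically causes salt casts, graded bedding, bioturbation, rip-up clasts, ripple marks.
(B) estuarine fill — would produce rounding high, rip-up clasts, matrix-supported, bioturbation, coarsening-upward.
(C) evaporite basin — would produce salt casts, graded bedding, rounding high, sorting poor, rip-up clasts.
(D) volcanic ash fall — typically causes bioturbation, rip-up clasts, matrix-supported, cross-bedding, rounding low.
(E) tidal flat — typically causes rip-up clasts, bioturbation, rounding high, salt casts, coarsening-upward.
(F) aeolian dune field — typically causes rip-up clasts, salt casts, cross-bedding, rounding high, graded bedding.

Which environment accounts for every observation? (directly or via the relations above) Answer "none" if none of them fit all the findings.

Per-candidate check:
(A) glacial outwash — accounts for every observation (rounding high through ripple marks → sorting good → rounding high)
(B) estuarine fill — rip-up clasts ✓; salt casts ✗; rounding high ✓; sorting good ✗; graded bedding ✗
(C) evaporite basin — fails on sorting good (predicts sorting poor, not sorting good)
(D) volcanic ash fall — rip-up clasts ✓; salt casts ✗; rounding high ✗; sorting good ✗; graded bedding ✗
(E) tidal flat — rip-up clasts ✓; salt casts ✓; rounding high ✓; sorting good ✗; graded bedding ✗
(F) aeolian dune field — does not account for sorting good
Only (A) is consistent with every observation.

A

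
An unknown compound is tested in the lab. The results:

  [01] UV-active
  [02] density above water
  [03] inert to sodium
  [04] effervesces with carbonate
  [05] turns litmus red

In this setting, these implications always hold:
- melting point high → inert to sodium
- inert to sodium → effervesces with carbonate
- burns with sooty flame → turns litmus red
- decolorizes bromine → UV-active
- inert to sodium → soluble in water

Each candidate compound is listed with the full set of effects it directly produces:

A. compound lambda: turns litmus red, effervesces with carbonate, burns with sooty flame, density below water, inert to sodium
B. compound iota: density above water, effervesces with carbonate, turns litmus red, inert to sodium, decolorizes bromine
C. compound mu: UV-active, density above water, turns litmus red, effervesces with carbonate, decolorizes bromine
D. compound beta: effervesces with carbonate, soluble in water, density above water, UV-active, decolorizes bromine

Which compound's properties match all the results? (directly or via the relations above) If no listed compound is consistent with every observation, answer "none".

Testing each hypothesis:
(A) compound lambda — UV-active NO; density above water NO; inert to sodium yes; effervesces with carbonate yes; turns litmus red yes
(B) compound iota — UV-active yes (through decolorizes bromine → UV-active); density above water yes; inert to sodium yes; effervesces with carbonate yes; turns litmus red yes
(C) compound mu — does not account for inert to sodium
(D) compound beta — UV-active yes; density above water yes; inert to sodium NO; effervesces with carbonate yes; turns litmus red NO
(B) is the only candidate with no mismatches.

B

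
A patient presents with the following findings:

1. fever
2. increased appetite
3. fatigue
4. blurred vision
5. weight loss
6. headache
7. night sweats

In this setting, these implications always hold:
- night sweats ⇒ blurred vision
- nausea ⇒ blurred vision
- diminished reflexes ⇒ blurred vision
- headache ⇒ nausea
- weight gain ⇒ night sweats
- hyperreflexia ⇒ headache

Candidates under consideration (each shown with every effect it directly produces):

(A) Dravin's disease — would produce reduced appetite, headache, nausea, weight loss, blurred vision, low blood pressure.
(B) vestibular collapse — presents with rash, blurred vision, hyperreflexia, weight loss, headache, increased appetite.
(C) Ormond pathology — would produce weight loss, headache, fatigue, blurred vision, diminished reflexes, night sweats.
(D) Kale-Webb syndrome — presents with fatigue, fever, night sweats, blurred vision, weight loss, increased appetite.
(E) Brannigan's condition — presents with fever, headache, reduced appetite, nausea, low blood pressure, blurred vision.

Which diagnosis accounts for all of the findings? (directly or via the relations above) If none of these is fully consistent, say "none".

Checking each candidate against the observations:
(A) Dravin's disease — fails on fever, increased appetite, fatigue, night sweats (predicts reduced appetite, not increased appetite)
(B) vestibular collapse — fever NO; increased appetite yes; fatigue NO; blurred vision yes; weight loss yes; headache yes; night sweats NO
(C) Ormond pathology — fever NO; increased appetite NO; fatigue yes; blurred vision yes; weight loss yes; headache yes; night sweats yes
(D) Kale-Webb syndrome — does not account for headache
(E) Brannigan's condition — fever yes; increased appetite NO; fatigue NO; blurred vision yes; weight loss NO; headache yes; night sweats NO
Every candidate fails on at least one observation.

none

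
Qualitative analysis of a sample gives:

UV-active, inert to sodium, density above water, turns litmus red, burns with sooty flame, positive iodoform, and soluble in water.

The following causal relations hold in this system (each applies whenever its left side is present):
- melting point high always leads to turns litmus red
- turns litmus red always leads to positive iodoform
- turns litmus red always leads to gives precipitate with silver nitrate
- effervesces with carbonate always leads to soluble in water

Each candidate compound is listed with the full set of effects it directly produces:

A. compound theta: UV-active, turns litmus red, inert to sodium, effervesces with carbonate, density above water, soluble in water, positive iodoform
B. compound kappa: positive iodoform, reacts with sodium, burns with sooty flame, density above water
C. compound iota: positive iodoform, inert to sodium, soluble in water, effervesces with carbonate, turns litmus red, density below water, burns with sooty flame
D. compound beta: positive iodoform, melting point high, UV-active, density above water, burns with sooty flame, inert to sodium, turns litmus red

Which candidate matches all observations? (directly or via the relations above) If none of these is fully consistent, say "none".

Per-candidate check:
(A) compound theta — UV-active match; inert to sodium match; density above water match; turns litmus red match; burns with sooty flame miss; positive iodoform match; soluble in water match
(B) compound kappa — UV-active miss; inert to sodium miss; density above water match; turns litmus red miss; burns with sooty flame match; positive iodoform match; soluble in water miss
(C) compound iota — UV-active miss; inert to sodium match; density above water miss; turns litmus red match; burns with sooty flame match; positive iodoform match; soluble in water match
(D) compound beta — does not account for soluble in water
None of the listed candidates fits everything.

none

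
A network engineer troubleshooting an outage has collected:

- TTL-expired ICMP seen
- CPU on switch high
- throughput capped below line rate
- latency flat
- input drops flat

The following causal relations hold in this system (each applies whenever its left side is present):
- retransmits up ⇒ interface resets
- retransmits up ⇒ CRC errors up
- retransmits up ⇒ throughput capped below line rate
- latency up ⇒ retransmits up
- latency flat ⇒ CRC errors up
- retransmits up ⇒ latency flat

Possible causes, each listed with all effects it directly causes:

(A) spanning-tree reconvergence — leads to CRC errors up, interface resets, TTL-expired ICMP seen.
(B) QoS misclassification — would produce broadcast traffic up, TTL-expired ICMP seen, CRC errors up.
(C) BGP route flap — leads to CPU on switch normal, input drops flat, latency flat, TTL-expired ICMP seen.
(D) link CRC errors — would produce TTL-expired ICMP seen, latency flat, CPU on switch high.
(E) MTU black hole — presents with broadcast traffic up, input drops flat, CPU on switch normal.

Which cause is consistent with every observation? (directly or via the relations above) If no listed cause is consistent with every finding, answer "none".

For each candidate, compare predicted effects to what was observed:
(A) spanning-tree reconvergence — TTL-expired ICMP seen yes; CPU on switch high NO; throughput capped below line rate NO; latency flat NO; input drops flat NO
(B) QoS misclassification — does not account for CPU on switch high, throughput capped below line rate, latency flat, input drops flat
(C) BGP route flap — fails on CPU on switch high, throughput capped below line rate (predicts CPU on switch normal, not CPU on switch high)
(D) link CRC errors — TTL-expired ICMP seen yes; CPU on switch high yes; throughput capped below line rate NO; latency flat yes; input drops flat NO
(E) MTU black hole — fails on TTL-expired ICMP seen, CPU on switch high, throughput capped below line rate, latency flat (predicts CPU on switch normal, not CPU on switch high)
No candidate is consistent with all observations.

none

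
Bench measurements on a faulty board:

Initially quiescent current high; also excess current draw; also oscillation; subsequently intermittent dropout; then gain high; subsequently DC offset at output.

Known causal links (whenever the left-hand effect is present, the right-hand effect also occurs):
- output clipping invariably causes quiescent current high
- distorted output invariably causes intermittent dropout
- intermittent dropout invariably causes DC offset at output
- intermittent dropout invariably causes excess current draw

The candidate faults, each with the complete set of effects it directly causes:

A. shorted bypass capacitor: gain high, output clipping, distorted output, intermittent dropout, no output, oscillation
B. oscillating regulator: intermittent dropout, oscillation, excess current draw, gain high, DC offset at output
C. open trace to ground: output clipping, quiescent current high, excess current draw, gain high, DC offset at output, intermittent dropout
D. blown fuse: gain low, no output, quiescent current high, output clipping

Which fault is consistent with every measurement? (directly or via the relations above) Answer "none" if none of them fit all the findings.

A

Testing each hypothesis:
(A) shorted bypass capacitor — accounts for every observation (quiescent current high via output clipping → quiescent current high)
(B) oscillating regulator — does not account for quiescent current high
(C) open trace to ground — does not account for oscillation
(D) blown fuse — fails on excess current draw, oscillation, intermittent dropout, gain high, DC offset at output (predicts gain low, not gain high)
(A) is the only candidate with no mismatches.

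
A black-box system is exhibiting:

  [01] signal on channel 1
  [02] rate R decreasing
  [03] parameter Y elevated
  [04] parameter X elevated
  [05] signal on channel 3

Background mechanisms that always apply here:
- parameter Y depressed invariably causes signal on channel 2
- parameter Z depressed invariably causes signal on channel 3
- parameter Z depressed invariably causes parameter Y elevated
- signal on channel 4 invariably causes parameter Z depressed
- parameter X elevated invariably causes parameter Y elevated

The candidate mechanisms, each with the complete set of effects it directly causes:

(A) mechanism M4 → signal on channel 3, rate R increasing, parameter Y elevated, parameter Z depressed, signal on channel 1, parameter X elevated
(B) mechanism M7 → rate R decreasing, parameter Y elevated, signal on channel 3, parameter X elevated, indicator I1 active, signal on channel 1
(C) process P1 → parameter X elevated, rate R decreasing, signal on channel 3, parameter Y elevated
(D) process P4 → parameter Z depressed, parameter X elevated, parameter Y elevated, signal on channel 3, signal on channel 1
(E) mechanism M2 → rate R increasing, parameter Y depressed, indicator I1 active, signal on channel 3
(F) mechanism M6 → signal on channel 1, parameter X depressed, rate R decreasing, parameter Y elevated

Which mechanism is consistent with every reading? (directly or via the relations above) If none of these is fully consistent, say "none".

B

Per-candidate check:
(A) mechanism M4 — fails on rate R decreasing (predicts rate R increasing, not rate R decreasing)
(B) mechanism M7 — signal on channel 1 ✓; rate R decreasing ✓; parameter Y elevated ✓; parameter X elevated ✓; signal on channel 3 ✓
(C) process P1 — signal on channel 1 ✗; rate R decreasing ✓; parameter Y elevated ✓; parameter X elevated ✓; signal on channel 3 ✓
(D) process P4 — does not account for rate R decreasing
(E) mechanism M2 — signal on channel 1 ✗; rate R decreasing ✗; parameter Y elevated ✗; parameter X elevated ✗; signal on channel 3 ✓
(F) mechanism M6 — signal on channel 1 ✓; rate R decreasing ✓; parameter Y elevated ✓; parameter X elevated ✗; signal on channel 3 ✗
(B) alone accounts for all the evidence.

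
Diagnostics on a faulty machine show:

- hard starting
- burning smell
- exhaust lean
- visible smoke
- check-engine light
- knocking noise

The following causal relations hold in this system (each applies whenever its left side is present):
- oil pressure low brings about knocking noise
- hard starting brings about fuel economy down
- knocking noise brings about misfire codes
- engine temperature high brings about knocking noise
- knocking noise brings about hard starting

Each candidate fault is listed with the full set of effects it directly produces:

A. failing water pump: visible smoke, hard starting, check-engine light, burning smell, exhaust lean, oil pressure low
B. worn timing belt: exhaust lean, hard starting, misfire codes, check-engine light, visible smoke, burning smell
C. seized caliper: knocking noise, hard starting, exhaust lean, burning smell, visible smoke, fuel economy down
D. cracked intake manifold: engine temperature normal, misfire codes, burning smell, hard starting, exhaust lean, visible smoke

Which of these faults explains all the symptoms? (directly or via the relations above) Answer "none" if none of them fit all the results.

Testing each hypothesis:
(A) failing water pump — accounts for every observation (knocking noise by oil pressure low → knocking noise)
(B) worn timing belt — hard starting yes; burning smell yes; exhaust lean yes; visible smoke yes; check-engine light yes; knocking noise NO
(C) seized caliper — does not account for check-engine light
(D) cracked intake manifold — hard starting yes; burning smell yes; exhaust lean yes; visible smoke yes; check-engine light NO; knocking noise NO
(A) is the only candidate with no mismatches.

A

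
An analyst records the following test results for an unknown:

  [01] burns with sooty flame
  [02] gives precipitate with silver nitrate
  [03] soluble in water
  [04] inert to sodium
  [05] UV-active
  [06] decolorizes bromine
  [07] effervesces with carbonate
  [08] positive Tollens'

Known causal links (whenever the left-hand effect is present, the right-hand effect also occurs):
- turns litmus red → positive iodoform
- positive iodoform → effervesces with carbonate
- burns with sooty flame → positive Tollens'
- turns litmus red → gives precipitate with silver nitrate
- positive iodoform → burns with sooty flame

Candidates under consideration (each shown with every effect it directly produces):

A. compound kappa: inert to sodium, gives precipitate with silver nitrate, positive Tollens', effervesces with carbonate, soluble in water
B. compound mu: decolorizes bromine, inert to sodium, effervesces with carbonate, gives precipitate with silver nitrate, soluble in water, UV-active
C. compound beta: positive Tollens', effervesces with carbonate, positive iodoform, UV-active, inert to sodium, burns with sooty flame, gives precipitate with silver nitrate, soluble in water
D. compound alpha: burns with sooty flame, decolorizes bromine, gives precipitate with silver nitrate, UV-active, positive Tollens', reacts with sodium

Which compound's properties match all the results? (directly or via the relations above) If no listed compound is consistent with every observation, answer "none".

none

Per-candidate check:
(A) compound kappa — burns with sooty flame miss; gives precipitate with silver nitrate match; soluble in water match; inert to sodium match; UV-active miss; decolorizes bromine miss; effervesces with carbonate match; positive Tollens' match
(B) compound mu — burns with sooty flame miss; gives precipitate with silver nitrate match; soluble in water match; inert to sodium match; UV-active match; decolorizes bromine match; effervesces with carbonate match; positive Tollens' miss
(C) compound beta — does not account for decolorizes bromine
(D) compound alpha — fails on soluble in water, inert to sodium, effervesces with carbonate (predicts reacts with sodium, not inert to sodium)
No candidate is consistent with all observations.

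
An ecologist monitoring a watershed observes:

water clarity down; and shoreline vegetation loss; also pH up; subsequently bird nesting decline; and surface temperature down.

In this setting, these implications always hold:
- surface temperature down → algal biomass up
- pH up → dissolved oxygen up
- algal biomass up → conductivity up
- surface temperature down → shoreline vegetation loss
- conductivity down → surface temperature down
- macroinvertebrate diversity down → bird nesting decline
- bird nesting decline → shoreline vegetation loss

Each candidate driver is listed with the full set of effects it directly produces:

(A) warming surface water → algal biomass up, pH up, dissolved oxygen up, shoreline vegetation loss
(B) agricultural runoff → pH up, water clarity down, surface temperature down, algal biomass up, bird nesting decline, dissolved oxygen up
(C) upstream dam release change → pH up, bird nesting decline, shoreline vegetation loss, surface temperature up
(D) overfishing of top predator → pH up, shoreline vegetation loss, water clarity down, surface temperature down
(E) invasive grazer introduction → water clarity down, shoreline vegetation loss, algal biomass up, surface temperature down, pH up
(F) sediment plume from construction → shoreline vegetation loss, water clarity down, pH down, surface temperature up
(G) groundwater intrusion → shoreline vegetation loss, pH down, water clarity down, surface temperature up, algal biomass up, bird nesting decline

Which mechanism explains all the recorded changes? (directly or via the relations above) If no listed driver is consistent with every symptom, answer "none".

B

Per-candidate check:
(A) warming surface water — water clarity down NO; shoreline vegetation loss yes; pH up yes; bird nesting decline NO; surface temperature down NO
(B) agricultural runoff — water clarity down yes; shoreline vegetation loss yes (by surface temperature down → shoreline vegetation loss); pH up yes; bird nesting decline yes; surface temperature down yes
(C) upstream dam release change — water clarity down NO; shoreline vegetation loss yes; pH up yes; bird nesting decline yes; surface temperature down NO
(D) overfishing of top predator — does not account for bird nesting decline
(E) invasive grazer introduction — does not account for bird nesting decline
(F) sediment plume from construction — water clarity down yes; shoreline vegetation loss yes; pH up NO; bird nesting decline NO; surface temperature down NO
(G) groundwater intrusion — water clarity down yes; shoreline vegetation loss yes; pH up NO; bird nesting decline yes; surface temperature down NO
Only (B) is consistent with every observation.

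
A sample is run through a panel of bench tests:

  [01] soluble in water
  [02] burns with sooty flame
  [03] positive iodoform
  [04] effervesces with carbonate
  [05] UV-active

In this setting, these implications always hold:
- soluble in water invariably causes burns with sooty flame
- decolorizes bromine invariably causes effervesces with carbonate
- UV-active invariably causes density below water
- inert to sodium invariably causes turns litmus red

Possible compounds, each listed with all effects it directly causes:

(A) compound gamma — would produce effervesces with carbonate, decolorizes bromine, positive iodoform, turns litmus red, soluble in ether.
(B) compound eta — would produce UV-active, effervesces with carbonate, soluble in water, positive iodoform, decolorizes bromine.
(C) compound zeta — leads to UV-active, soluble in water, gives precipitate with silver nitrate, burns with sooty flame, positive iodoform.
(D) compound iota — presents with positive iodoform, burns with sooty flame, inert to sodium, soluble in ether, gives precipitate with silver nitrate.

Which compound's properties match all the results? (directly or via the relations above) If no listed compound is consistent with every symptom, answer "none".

B

Checking each candidate against the observations:
(A) compound gamma — does not account for soluble in water, burns with sooty flame, UV-active
(B) compound eta — soluble in water ✓; burns with sooty flame ✓ (through soluble in water → burns with sooty flame); positive iodoform ✓; effervesces with carbonate ✓; UV-active ✓
(C) compound zeta — soluble in water ✓; burns with sooty flame ✓; positive iodoform ✓; effervesces with carbonate ✗; UV-active ✓
(D) compound iota — soluble in water ✗; burns with sooty flame ✓; positive iodoform ✓; effervesces with carbonate ✗; UV-active ✗
Only (B) is consistent with every observation.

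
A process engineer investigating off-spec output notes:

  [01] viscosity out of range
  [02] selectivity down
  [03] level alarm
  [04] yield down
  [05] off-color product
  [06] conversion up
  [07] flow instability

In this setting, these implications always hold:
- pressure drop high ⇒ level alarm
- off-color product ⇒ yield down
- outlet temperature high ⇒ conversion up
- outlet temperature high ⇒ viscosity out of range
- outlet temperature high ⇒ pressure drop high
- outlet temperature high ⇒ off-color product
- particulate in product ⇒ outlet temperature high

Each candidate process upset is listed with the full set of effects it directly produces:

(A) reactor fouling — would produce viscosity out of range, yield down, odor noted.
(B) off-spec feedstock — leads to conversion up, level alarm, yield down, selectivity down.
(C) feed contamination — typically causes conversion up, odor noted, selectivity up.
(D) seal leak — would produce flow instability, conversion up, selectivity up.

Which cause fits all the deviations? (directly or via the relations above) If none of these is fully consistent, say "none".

Checking each candidate against the observations:
(A) reactor fouling — viscosity out of range yes; selectivity down NO; level alarm NO; yield down yes; off-color product NO; conversion up NO; flow instability NO
(B) off-spec feedstock — does not account for viscosity out of range, off-color product, flow instability
(C) feed contamination — viscosity out of range NO; selectivity down NO; level alarm NO; yield down NO; off-color product NO; conversion up yes; flow instability NO
(D) seal leak — viscosity out of range NO; selectivity down NO; level alarm NO; yield down NO; off-color product NO; conversion up yes; flow instability yes
Every candidate fails on at least one observation.

none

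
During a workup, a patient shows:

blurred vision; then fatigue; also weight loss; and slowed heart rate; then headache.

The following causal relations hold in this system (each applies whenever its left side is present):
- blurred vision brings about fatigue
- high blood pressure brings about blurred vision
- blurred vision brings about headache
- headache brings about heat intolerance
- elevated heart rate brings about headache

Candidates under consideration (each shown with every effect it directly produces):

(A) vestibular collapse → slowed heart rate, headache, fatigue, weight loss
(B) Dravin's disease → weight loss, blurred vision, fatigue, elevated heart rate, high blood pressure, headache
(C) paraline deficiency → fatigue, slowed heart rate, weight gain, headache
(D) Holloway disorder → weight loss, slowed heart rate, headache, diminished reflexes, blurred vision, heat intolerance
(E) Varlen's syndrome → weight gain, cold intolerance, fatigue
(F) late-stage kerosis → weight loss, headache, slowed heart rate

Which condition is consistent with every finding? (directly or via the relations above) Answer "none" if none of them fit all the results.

For each candidate, compare predicted effects to what was observed:
(A) vestibular collapse — blurred vision miss; fatigue match; weight loss match; slowed heart rate match; headache match
(B) Dravin's disease — blurred vision match; fatigue match; weight loss match; slowed heart rate miss; headache match
(C) paraline deficiency — blurred vision miss; fatigue match; weight loss miss; slowed heart rate match; headache match
(D) Holloway disorder — accounts for every observation (fatigue by blurred vision → fatigue)
(E) Varlen's syndrome — blurred vision miss; fatigue match; weight loss miss; slowed heart rate miss; headache miss
(F) late-stage kerosis — blurred vision miss; fatigue miss; weight loss match; slowed heart rate match; headache match
Only (D) is consistent with every observation.

D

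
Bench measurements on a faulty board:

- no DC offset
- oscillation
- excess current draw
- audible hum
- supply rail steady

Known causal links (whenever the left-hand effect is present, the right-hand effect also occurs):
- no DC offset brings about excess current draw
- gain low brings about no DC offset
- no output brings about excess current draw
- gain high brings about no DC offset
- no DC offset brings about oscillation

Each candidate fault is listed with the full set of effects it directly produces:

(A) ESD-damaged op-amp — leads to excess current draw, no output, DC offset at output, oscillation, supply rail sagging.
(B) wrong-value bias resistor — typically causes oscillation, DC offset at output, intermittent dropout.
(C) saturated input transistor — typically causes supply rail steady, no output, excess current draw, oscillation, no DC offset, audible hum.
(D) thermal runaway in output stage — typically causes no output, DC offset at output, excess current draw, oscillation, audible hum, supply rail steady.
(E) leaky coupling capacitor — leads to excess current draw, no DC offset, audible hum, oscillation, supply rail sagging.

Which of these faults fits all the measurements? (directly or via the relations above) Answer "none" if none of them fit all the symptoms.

Checking each candidate against the observations:
(A) ESD-damaged op-amp — no DC offset miss; oscillation match; excess current draw match; audible hum miss; supply rail steady miss
(B) wrong-value bias resistor — no DC offset miss; oscillation match; excess current draw miss; audible hum miss; supply rail steady miss
(C) saturated input transistor — no DC offset match; oscillation match; excess current draw match; audible hum match; supply rail steady match
(D) thermal runaway in output stage — fails on no DC offset (predicts DC offset at output, not no DC offset)
(E) leaky coupling capacitor — no DC offset match; oscillation match; excess current draw match; audible hum match; supply rail steady miss
(C) alone accounts for all the evidence.

C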